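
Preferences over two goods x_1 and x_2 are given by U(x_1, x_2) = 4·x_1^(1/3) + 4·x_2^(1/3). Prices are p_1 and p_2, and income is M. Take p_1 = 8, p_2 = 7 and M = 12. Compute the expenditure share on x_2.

share on x_2 = 0.5167

With the ratio pinned down, the budget gives x_1* = M/(p_1 + p_2·(x_2/x_1)) and x_2* = (x_2/x_1)·x_1*.
Numerically x_2/x_1 = 1.221766, so x_1* = 12/(8 + 7·1.221766) = 0.725 and x_2* = 1.221766·0.725 = 0.8857.
Expenditure on x_2: 7·0.8857 = 6.2002; share = 0.5167.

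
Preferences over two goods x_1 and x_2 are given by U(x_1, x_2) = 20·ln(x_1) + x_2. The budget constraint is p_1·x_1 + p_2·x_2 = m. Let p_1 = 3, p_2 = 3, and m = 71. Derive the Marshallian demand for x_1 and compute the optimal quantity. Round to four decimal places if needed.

x_1* = 20

MU_x_1 = 20/x_1, MU_x_2 = 1. Tangency: 20/x_1 = p_1/p_2.
So x_1*(p_1,p_2) = 20·p_2/p_1, independent of income; and x_2* = (m − 20·p_2)/p_2.
At the given prices: x_1* = 20·3/3 = 20.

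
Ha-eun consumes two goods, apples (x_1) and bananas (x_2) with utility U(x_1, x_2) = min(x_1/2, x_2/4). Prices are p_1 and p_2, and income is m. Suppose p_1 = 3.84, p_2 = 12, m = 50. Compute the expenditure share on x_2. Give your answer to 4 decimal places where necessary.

share on x_2 = 0.8621

With perfect complements, no substitution: consume in ratio x_1:x_2 = 2:4.
Budget: p_1·x_1 + p_2·2·x_1 = m, so (2·p_1 + 4·p_2)·x_1 = 2·m.
Demand: x_1*(p_1,p_2,m) = 2·m/(2·p_1 + 4·p_2), x_2* = 4·m/(2·p_1 + 4·p_2).
Here 2·3.84 + 4·12 = 55.68, giving x_1* = 1.796 and x_2* = 3.592.
Expenditure on x_2: 12·3.592 = 43.1034; share = 0.8621.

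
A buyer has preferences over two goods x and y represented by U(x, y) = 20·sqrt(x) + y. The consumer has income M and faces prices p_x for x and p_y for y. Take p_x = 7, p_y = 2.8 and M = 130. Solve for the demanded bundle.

x* = 16, y* = 6.4286

Solve: √x = 10·p_y/p_x, so x*(p_x,p_y) = (10·p_y/p_x)², and y* = (M − p_x·x*)/p_y.
Plugging in: x* = (10·2.8/7)² = 16, y* = 6.4286.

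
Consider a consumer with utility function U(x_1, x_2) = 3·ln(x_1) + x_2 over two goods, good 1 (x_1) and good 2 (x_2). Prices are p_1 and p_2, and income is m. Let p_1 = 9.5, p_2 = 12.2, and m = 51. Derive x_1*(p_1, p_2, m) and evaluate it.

x_1* = 3.8526

Set MRS = p_1/p_2: (3/x_1)/1 = p_1/p_2.
So x_1*(p_1,p_2) = 3·p_2/p_1, independent of income; and x_2* = (m − 3·p_2)/p_2.
At the given prices: x_1* = 3·12.2/9.5 = 3.8526.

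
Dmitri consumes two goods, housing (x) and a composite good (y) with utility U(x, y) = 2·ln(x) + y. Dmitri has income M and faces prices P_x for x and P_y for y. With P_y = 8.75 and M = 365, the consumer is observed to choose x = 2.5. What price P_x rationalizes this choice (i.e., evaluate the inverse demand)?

Set MRS = P_x/P_y: (2/x)/1 = P_x/P_y.
So x*(P_x,P_y) = 2·P_y/P_x, independent of income; and y* = (M − 2·P_y)/P_y.
Set x* = 2.5 in the demand function and solve for P_x: P_x = 7.

P_x = 7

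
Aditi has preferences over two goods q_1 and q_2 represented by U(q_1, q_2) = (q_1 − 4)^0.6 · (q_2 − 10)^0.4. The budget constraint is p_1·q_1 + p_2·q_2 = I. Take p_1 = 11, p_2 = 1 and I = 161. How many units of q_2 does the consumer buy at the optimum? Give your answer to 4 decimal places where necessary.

q_2* = 52.8

MRS = (3/2)·(q_2−10)/(q_1−4). Tangency with p_1/p_2 gives q_2−10 = (2/3)·(p_1/p_2)·(q_1−4).
After buying the subsistence bundle (4, 10), a share 0.6 of the remaining income goes to q_1: q_1* = 4 + 0.6·(I − 4p_1 − 10p_2)/p_1.
Discretionary income = 161 − 4·11 − 10·1 = 107; q_2* = 10 + 0.4·107/1 = 52.8.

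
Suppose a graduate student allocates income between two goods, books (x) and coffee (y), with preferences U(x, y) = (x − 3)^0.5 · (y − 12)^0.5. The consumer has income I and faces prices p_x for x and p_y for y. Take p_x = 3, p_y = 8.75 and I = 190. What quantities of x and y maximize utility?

x* = 15.6667, y* = 16.3429

Let x' = x−3, y' = y−12. MRS = y'/x' = p_x/p_y.
After buying the subsistence bundle (3, 12), a share 0.5 of the remaining income goes to x: x* = 3 + 0.5·(I − 3p_x − 12p_y)/p_x.
Discretionary income = 190 − 3·3 − 12·8.75 = 76; x* = 3 + 0.5·76/3 = 15.6667; y* = 12 + 0.5·76/8.75 = 16.3429.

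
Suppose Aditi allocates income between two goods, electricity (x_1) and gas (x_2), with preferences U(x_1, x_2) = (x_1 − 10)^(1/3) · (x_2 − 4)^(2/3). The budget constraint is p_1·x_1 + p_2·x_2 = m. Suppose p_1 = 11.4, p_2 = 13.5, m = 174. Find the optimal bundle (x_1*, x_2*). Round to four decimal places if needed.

x_1* = 10.1754, x_2* = 4.2963

After buying the subsistence bundle (10, 4), a share 1/3 of the remaining income goes to x_1: x_1* = 10 + 1/3·(m − 10p_1 − 4p_2)/p_1.
Discretionary income = 174 − 10·11.4 − 4·13.5 = 6; x_1* = 10 + 1/3·6/11.4 = 10.1754; x_2* = 4 + 2/3·6/13.5 = 4.2963.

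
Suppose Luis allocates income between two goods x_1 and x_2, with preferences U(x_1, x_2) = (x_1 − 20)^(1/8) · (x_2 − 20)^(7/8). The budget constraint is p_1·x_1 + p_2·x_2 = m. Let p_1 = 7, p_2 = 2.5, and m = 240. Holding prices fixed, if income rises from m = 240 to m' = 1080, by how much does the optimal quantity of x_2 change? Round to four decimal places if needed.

Δx_2* = 294

Substituting into the budget: x_1* = 20 + 0.125·(m − 20·p_1 − 20·p_2)/p_1, and x_2* = 20 + 0.875·(…)/p_2.
Discretionary income = 240 − 20·7 − 20·2.5 = 50; x_2* = 20 + 0.875·50/2.5 = 37.5.
At m' = 1080: x_2* = 331.5. Change: 331.5 − 37.5 = 294.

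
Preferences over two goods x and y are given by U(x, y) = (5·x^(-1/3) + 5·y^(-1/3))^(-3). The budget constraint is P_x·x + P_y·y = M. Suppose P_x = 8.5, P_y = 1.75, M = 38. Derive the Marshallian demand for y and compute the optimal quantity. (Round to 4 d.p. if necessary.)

MRS = MU_x/MU_y = (y/x)^(4/3). Set equal to P_x/P_y.
Solve for the ratio: y/x = [P_x/P_y]^(0.75).
With the ratio pinned down, the budget gives x* = M/(P_x + P_y·(y/x)) and y* = (y/x)·x*.
Numerically y/x = 3.271792, so x* = 38/(8.5 + 1.75·3.271792) = 2.6712 and y* = 3.271792·2.6712 = 8.7397.

y* = 8.7397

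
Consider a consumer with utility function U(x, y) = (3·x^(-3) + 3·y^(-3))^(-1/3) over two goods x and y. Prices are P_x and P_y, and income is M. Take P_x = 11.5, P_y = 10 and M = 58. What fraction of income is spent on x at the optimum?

From the CES first-order condition, (y/x)^(4) = P_x/P_y.
Hence y/x = (P_x/P_y)^(1/(4)), i.e. raised to the 0.25 power.
Substitute y = (y/x)·x into the budget: x* = M/(P_x + P_y·(y/x)).
Numerically y/x = 1.035558, so x* = 58/(11.5 + 10·1.035558) = 2.6538 and y* = 1.035558·2.6538 = 2.7481.
Expenditure on x: 11.5·2.6538 = 30.5185; share = 0.5262.

share on x = 0.5262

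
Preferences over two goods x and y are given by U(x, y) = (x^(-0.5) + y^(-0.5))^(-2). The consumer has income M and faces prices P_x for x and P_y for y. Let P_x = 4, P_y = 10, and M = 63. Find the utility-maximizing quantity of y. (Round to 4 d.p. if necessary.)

y* = 3.6273

MRS = MU_x/MU_y = (y/x)^(1.5). Set equal to P_x/P_y.
Solve for the ratio: y/x = [P_x/P_y]^(2/3).
With the ratio pinned down, the budget gives x* = M/(P_x + P_y·(y/x)) and y* = (y/x)·x*.
Numerically y/x = 0.542884, so x* = 63/(4 + 10·0.542884) = 6.6816 and y* = 0.542884·6.6816 = 3.6273.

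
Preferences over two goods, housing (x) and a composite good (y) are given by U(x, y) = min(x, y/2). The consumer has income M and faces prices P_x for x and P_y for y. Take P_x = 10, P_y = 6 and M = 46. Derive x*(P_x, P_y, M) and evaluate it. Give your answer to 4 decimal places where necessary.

Leontief preferences: the optimum is at the kink where x/1 = y/2, i.e. y = 2·x.
Budget: P_x·x + P_y·2·x = M, so (P_x + 2·P_y)·x = M.
Demand: x*(P_x,P_y,M) = M/(P_x + 2·P_y), y* = 2·M/(P_x + 2·P_y).
Here 10 + 2·6 = 22, giving x* = 2.0909.

x* = 2.0909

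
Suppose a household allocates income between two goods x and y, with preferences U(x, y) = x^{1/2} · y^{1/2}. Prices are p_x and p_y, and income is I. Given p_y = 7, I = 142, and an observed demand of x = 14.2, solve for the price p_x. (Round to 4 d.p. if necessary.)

p_x = 5

MU_x/MU_y = (0.5·y)/(0.5·x); tangency sets this equal to p_x/p_y.
So 0.5·p_y·y = 0.5·p_x·x; combined with the budget, a share 0.5 of income goes to x.
Demand: x*(p_x,p_y,I) = 0.5·I/p_x and y* = 0.5·I/p_y.
Set x* = 14.2 in the demand function and solve for p_x: p_x = 5.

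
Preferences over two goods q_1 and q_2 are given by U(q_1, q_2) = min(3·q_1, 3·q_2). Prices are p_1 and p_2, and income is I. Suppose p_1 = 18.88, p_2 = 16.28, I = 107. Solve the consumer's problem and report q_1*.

q_1* = 3.0432

Leontief preferences: the optimum is at the kink where q_1/3 = q_2/3, i.e. q_2 = q_1.
Budget: p_1·q_1 + p_2·q_1 = I, so (3·p_1 + 3·p_2)·q_1 = 3·I.
Demand: q_1*(p_1,p_2,I) = 3·I/(3·p_1 + 3·p_2), q_2* = 3·I/(3·p_1 + 3·p_2).
Here 3·18.88 + 3·16.28 = 105.48, giving q_1* = 3.0432.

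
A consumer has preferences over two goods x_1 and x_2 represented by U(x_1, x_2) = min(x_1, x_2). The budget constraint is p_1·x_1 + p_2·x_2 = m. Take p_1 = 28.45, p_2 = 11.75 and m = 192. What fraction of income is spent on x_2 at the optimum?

share on x_2 = 0.2923

Leontief preferences: the optimum is at the kink where x_1/1 = x_2/1, i.e. x_2 = x_1.
Budget: p_1·x_1 + p_2·x_1 = m, so (p_1 + p_2)·x_1 = m.
Demand: x_1*(p_1,p_2,m) = m/(p_1 + p_2), x_2* = m/(p_1 + p_2).
Here 28.45 + 11.75 = 40.2, giving x_1* = 4.7761 and x_2* = 4.7761.
Expenditure on x_2: 11.75·4.7761 = 56.1194; share = 0.2923.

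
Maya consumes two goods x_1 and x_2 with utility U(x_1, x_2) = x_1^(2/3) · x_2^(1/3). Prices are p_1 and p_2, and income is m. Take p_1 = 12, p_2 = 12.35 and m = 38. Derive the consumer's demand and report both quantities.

The MRS is 2·x_2/x_1. Set MRS = p_1/p_2.
Rearranging, p_2·x_2 = (1/2)·p_1·x_1. Substituting into the budget gives p_1·x_1·(1 + (1/2)) = m.
Demand: x_1*(p_1,p_2,m) = 2/3·m/p_1 and x_2* = 1/3·m/p_2.
At p_1=12, p_2=12.35, m=38: x_1* = 2/3·38/12 = 2.1111, x_2* = 1.0256.

x_1* = 2.1111, x_2* = 1.0256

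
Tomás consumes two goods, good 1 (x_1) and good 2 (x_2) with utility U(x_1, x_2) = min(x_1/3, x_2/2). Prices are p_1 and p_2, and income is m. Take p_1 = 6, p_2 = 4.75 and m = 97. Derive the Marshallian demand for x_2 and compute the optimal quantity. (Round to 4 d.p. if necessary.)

Leontief preferences: the optimum is at the kink where x_1/3 = x_2/2, i.e. x_2 = (2/3)·x_1.
Budget: p_1·x_1 + p_2·(2/3)·x_1 = m, so (3·p_1 + 2·p_2)·x_1 = 3·m.
Demand: x_1*(p_1,p_2,m) = 3·m/(3·p_1 + 2·p_2), x_2* = 2·m/(3·p_1 + 2·p_2).
Here 3·6 + 2·4.75 = 27.5, giving x_2* = 7.0545.

x_2* = 7.0545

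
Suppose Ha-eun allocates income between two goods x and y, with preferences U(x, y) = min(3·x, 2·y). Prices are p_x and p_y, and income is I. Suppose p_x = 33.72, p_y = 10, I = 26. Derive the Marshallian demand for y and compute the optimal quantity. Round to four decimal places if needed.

Demand: x*(p_x,p_y,I) = 2·I/(2·p_x + 3·p_y), y* = 3·I/(2·p_x + 3·p_y).
Here 2·33.72 + 3·10 = 97.44, giving y* = 0.8005.

y* = 0.8005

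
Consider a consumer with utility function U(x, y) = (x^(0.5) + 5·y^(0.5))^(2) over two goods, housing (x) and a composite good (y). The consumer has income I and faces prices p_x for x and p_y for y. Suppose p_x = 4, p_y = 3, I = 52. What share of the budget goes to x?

MRS = MU_x/MU_y = (1/5)·(y/x)^(0.5). Set equal to p_x/p_y.
Solve for the ratio: y/x = [5·p_x/p_y]^(2).
With the ratio pinned down, the budget gives x* = I/(p_x + p_y·(y/x)) and y* = (y/x)·x*.
Numerically y/x = 44.444444, so x* = 52/(4 + 3·44.444444) = 0.3786 and y* = 44.444444·0.3786 = 16.8285.
Expenditure on x: 4·0.3786 = 1.5146; share = 0.0291.

share on x = 0.0291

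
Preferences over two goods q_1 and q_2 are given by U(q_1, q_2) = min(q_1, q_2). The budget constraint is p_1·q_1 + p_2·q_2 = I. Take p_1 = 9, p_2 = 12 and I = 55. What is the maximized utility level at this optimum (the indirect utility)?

V = 2.619

With perfect complements, no substitution: consume in ratio q_1:q_2 = 1:1.
Budget: p_1·q_1 + p_2·q_1 = I, so (p_1 + p_2)·q_1 = I.
Demand: q_1*(p_1,p_2,I) = I/(p_1 + p_2), q_2* = I/(p_1 + p_2).
Here 9 + 12 = 21, giving q_1* = 2.619 and q_2* = 2.619.
Utility at the optimum: U(2.619, 2.619) = 2.619.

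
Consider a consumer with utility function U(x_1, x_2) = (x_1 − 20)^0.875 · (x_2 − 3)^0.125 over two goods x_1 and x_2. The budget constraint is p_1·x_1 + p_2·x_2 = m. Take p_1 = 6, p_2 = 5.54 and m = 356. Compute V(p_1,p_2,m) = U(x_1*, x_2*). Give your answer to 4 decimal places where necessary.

V = 25.3365

Substituting into the budget: x_1* = 20 + 0.875·(m − 20·p_1 − 3·p_2)/p_1, and x_2* = 3 + 0.125·(…)/p_2.
Discretionary income = 356 − 20·6 − 3·5.54 = 219.38; x_1* = 20 + 0.875·219.38/6 = 51.9929; x_2* = 3 + 0.125·219.38/5.54 = 7.9499.
Utility at the optimum: U(51.9929, 7.9499) = 25.3365.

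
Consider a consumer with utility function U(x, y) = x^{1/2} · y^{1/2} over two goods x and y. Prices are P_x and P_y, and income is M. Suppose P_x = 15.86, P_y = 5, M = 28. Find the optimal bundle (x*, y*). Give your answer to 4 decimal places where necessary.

MU_x/MU_y = (0.5·y)/(0.5·x); tangency sets this equal to P_x/P_y.
So 0.5·P_y·y = 0.5·P_x·x; combined with the budget, a share 0.5 of income goes to x.
Demand: x*(P_x,P_y,M) = 0.5·M/P_x and y* = 0.5·M/P_y.
At P_x=15.86, P_y=5, M=28: x* = 0.5·28/15.86 = 0.8827, y* = 2.8.

x* = 0.8827, y* = 2.8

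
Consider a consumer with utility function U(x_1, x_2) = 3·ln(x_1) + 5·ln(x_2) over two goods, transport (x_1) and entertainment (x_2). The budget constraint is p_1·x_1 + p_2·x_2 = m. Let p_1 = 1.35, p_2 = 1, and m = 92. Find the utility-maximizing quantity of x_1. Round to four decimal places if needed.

The MRS is (3/5)·x_2/x_1. Set MRS = p_1/p_2.
Rearranging, p_2·x_2 = (5/3)·p_1·x_1. Substituting into the budget gives p_1·x_1·(1 + (5/3)) = m.
Demand: x_1*(p_1,p_2,m) = 0.375·m/p_1 and x_2* = 0.625·m/p_2.
At p_1=1.35, p_2=1, m=92: x_1* = 0.375·92/1.35 = 25.5556.

x_1* = 25.5556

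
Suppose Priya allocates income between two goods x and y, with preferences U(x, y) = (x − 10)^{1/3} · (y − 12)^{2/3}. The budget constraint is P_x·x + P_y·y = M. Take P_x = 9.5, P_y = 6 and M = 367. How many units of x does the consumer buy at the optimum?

x* = 17.0175

MRS = (1/2)·(y−12)/(x−10). Tangency with P_x/P_y gives y−12 = 2·(P_x/P_y)·(x−10).
After buying the subsistence bundle (10, 12), a share 1/3 of the remaining income goes to x: x* = 10 + 1/3·(M − 10P_x − 12P_y)/P_x.
Discretionary income = 367 − 10·9.5 − 12·6 = 200; x* = 10 + 1/3·200/9.5 = 17.0175.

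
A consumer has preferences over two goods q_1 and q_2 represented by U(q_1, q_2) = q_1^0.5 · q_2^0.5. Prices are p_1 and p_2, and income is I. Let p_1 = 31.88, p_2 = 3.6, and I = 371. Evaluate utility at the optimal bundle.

The MRS is q_2/q_1. Set MRS = p_1/p_2.
Rearranging, p_2·q_2 = p_1·q_1. Substituting into the budget gives p_1·q_1·(1 + 1) = I.
Demand: q_1*(p_1,p_2,I) = 0.5·I/p_1 and q_2* = 0.5·I/p_2.
At p_1=31.88, p_2=3.6, I=371: q_1* = 0.5·371/31.88 = 5.8187, q_2* = 51.5278.
Utility at the optimum: U(5.8187, 51.5278) = 17.3154.

V = 17.3154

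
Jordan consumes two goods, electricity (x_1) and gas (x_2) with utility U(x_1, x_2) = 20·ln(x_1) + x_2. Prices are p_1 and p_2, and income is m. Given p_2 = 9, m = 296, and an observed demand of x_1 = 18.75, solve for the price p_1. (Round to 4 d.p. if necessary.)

Set MRS = p_1/p_2: (20/x_1)/1 = p_1/p_2.
So x_1*(p_1,p_2) = 20·p_2/p_1, independent of income; and x_2* = (m − 20·p_2)/p_2.
Set x_1* = 18.75 in the demand function and solve for p_1: p_1 = 9.6.

p_1 = 9.6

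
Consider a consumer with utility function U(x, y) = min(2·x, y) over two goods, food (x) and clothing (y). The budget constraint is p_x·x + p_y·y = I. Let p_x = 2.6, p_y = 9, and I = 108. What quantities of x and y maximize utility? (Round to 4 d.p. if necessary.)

x* = 5.2427, y* = 10.4854

Demand: x*(p_x,p_y,I) = I/(p_x + 2·p_y), y* = 2·I/(p_x + 2·p_y).
Here 2.6 + 2·9 = 20.6, giving x* = 5.2427 and y* = 10.4854.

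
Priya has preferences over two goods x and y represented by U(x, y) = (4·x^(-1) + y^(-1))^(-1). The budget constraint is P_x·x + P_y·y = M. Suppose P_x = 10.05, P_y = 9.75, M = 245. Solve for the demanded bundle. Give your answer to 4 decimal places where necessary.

MRS = MU_x/MU_y = 4·(y/x)^(2). Set equal to P_x/P_y.
Hence y/x = ((1/4)·P_x/P_y)^(1/(2)), i.e. raised to the 0.5 power.
Substitute y = (y/x)·x into the budget: x* = M/(P_x + P_y·(y/x)).
Numerically y/x = 0.507634, so x* = 245/(10.05 + 9.75·0.507634) = 16.334 and y* = 0.507634·16.334 = 8.2917.

x* = 16.334, y* = 8.2917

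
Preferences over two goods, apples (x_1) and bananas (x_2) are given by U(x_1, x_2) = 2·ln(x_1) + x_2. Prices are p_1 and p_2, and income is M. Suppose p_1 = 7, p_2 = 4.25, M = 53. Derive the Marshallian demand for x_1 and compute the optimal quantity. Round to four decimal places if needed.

So x_1*(p_1,p_2) = 2·p_2/p_1, independent of income; and x_2* = (M − 2·p_2)/p_2.
At the given prices: x_1* = 2·4.25/7 = 1.2143.

x_1* = 1.2143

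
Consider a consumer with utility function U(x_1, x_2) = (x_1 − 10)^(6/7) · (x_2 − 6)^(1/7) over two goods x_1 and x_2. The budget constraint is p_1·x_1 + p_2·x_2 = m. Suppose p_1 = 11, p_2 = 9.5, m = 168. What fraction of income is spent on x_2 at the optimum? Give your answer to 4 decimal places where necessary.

share on x_2 = 0.3401

MRS = 6·(x_2−6)/(x_1−10). Tangency with p_1/p_2 gives x_2−6 = (1/6)·(p_1/p_2)·(x_1−10).
After buying the subsistence bundle (10, 6), a share 6/7 of the remaining income goes to x_1: x_1* = 10 + 6/7·(m − 10p_1 − 6p_2)/p_1.
Discretionary income = 168 − 10·11 − 6·9.5 = 1; x_1* = 10 + 6/7·1/11 = 10.0779; x_2* = 6 + 1/7·1/9.5 = 6.015.
Expenditure on x_2: 9.5·6.015 = 57.1429; share = 0.3401.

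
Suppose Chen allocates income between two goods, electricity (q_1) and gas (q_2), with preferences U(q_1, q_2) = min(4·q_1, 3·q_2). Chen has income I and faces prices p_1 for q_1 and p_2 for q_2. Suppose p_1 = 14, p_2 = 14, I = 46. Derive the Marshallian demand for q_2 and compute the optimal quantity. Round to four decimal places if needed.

q_2* = 1.8776

Here 3·14 + 4·14 = 98, giving q_2* = 1.8776.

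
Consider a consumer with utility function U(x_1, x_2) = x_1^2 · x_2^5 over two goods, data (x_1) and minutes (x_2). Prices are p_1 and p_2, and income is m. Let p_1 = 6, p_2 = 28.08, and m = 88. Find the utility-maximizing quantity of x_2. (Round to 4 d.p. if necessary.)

Tangency: MRS = (2/5)·x_2/x_1 = p_1/p_2.
Rearranging, p_2·x_2 = (5/2)·p_1·x_1. Substituting into the budget gives p_1·x_1·(1 + (5/2)) = m.
Demand: x_1*(p_1,p_2,m) = 2/7·m/p_1 and x_2* = 5/7·m/p_2.
At p_1=6, p_2=28.08, m=88: x_2* = 5/7·88/28.08 = 2.2385.

x_2* = 2.2385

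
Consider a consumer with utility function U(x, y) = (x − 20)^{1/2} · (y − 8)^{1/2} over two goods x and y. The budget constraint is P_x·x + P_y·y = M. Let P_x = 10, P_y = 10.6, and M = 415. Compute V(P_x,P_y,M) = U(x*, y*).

Let x' = x−20, y' = y−8. MRS = y'/x' = P_x/P_y.
After buying the subsistence bundle (20, 8), a share 0.5 of the remaining income goes to x: x* = 20 + 0.5·(M − 20P_x − 8P_y)/P_x.
Discretionary income = 415 − 20·10 − 8·10.6 = 130.2; x* = 20 + 0.5·130.2/10 = 26.51; y* = 8 + 0.5·130.2/10.6 = 14.1415.
Utility at the optimum: U(26.51, 14.1415) = 6.3231.

V = 6.3231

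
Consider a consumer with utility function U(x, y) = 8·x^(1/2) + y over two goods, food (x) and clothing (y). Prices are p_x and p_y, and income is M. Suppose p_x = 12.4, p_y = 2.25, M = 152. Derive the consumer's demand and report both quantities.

MU_x = 4/√x, MU_y = 1. Tangency: 4/√x = p_x/p_y.
Thus x* = (4·p_y/p_x)² — independent of M — with the rest of income spent on y.
Plugging in: x* = (4·2.25/12.4)² = 0.5268, y* = 64.6523.

x* = 0.5268, y* = 64.6523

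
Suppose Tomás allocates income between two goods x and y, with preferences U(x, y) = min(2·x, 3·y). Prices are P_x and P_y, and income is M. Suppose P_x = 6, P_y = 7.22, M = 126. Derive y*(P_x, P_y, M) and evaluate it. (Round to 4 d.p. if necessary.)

Leontief preferences: the optimum is at the kink where x/3 = y/2, i.e. y = (2/3)·x.
Budget: P_x·x + P_y·(2/3)·x = M, so (3·P_x + 2·P_y)·x = 3·M.
Demand: x*(P_x,P_y,M) = 3·M/(3·P_x + 2·P_y), y* = 2·M/(3·P_x + 2·P_y).
Here 3·6 + 2·7.22 = 32.44, giving y* = 7.7682.

y* = 7.7682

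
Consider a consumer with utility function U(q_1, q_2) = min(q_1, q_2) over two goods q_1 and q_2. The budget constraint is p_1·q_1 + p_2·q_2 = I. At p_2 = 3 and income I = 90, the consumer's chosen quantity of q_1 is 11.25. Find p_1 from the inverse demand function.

With perfect complements, no substitution: consume in ratio q_1:q_2 = 1:1.
Budget: p_1·q_1 + p_2·q_1 = I, so (p_1 + p_2)·q_1 = I.
Demand: q_1*(p_1,p_2,I) = I/(p_1 + p_2), q_2* = I/(p_1 + p_2).
Set q_1* = 11.25 in the demand function and solve for p_1: p_1 = 5.

p_1 = 5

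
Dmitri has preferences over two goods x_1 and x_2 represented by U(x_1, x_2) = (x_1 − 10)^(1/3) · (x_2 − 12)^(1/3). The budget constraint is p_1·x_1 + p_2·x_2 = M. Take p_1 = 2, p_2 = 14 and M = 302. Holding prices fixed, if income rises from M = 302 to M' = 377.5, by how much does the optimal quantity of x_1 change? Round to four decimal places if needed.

This is Cobb-Douglas in (x_1−10, x_2−12): tangency gives 1/3·p_2·(x_2−12) = 1/3·p_1·(x_1−10).
After buying the subsistence bundle (10, 12), a share 0.5 of the remaining income goes to x_1: x_1* = 10 + 0.5·(M − 10p_1 − 12p_2)/p_1.
Discretionary income = 302 − 10·2 − 12·14 = 114; x_1* = 10 + 0.5·114/2 = 38.5.
At M' = 377.5: x_1* = 57.375. Change: 57.375 − 38.5 = 18.875.

Δx_1* = 18.875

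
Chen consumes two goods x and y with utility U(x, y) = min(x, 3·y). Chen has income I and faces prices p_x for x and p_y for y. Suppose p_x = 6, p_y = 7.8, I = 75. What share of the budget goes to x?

share on x = 0.6977

Demand: x*(p_x,p_y,I) = 3·I/(3·p_x + p_y), y* = I/(3·p_x + p_y).
Here 3·6 + 7.8 = 25.8, giving x* = 8.7209 and y* = 2.907.
Expenditure on x: 6·8.7209 = 52.3256; share = 0.6977.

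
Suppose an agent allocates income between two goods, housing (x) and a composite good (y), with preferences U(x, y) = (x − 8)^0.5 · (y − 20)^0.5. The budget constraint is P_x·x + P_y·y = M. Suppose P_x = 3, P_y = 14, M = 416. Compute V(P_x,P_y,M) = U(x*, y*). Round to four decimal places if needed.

Let x' = x−8, y' = y−20. MRS = y'/x' = P_x/P_y.
After buying the subsistence bundle (8, 20), a share 0.5 of the remaining income goes to x: x* = 8 + 0.5·(M − 8P_x − 20P_y)/P_x.
Discretionary income = 416 − 8·3 − 20·14 = 112; x* = 8 + 0.5·112/3 = 26.6667; y* = 20 + 0.5·112/14 = 24.
Utility at the optimum: U(26.6667, 24) = 8.641.

V = 8.641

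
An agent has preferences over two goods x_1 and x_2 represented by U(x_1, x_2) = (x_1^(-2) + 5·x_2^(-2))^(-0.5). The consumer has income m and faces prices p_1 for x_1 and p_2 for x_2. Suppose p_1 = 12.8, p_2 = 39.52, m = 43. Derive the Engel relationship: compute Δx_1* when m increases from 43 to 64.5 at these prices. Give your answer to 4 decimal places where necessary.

MRS = MU_x_1/MU_x_2 = (1/5)·(x_2/x_1)^(3). Set equal to p_1/p_2.
Hence x_2/x_1 = (5·p_1/p_2)^(1/(3)), i.e. raised to the 1/3 power.
With the ratio pinned down, the budget gives x_1* = m/(p_1 + p_2·(x_2/x_1)) and x_2* = (x_2/x_1)·x_1*.
Numerically x_2/x_1 = 1.174323, so x_1* = 43/(12.8 + 39.52·1.174323) = 0.7262.
At m' = 64.5: x_1* = 1.0894. Change: 1.0894 − 0.7262 = 0.3631.

Δx_1* = 0.3631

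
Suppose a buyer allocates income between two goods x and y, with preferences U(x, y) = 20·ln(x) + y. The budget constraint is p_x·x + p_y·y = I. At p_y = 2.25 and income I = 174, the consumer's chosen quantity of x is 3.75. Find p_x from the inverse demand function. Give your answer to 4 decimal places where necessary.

MU_x = 20/x, MU_y = 1. Tangency: 20/x = p_x/p_y.
So x*(p_x,p_y) = 20·p_y/p_x, independent of income; and y* = (I − 20·p_y)/p_y.
Set x* = 3.75 in the demand function and solve for p_x: p_x = 12.

p_x = 12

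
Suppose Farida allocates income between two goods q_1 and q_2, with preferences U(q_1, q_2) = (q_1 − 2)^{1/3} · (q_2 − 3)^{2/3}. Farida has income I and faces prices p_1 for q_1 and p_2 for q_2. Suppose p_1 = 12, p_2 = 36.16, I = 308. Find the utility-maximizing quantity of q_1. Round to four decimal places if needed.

This is Cobb-Douglas in (q_1−2, q_2−3): tangency gives 1/3·p_2·(q_2−3) = 2/3·p_1·(q_1−2).
After buying the subsistence bundle (2, 3), a share 1/3 of the remaining income goes to q_1: q_1* = 2 + 1/3·(I − 2p_1 − 3p_2)/p_1.
Discretionary income = 308 − 2·12 − 3·36.16 = 175.52; q_1* = 2 + 1/3·175.52/12 = 6.8756.

q_1* = 6.8756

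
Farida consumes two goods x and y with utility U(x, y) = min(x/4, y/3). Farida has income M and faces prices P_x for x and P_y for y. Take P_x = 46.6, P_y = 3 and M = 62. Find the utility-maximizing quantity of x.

Leontief preferences: the optimum is at the kink where x/4 = y/3, i.e. y = (3/4)·x.
Budget: P_x·x + P_y·(3/4)·x = M, so (4·P_x + 3·P_y)·x = 4·M.
Demand: x*(P_x,P_y,M) = 4·M/(4·P_x + 3·P_y), y* = 3·M/(4·P_x + 3·P_y).
Here 4·46.6 + 3·3 = 195.4, giving x* = 1.2692.

x* = 1.2692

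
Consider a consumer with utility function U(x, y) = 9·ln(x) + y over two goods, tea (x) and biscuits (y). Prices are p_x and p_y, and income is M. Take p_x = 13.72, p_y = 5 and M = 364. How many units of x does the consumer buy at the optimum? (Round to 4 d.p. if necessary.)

x* = 3.2799

Set MRS = p_x/p_y: (9/x)/1 = p_x/p_y.
So x*(p_x,p_y) = 9·p_y/p_x, independent of income; and y* = (M − 9·p_y)/p_y.
At the given prices: x* = 9·5/13.72 = 3.2799.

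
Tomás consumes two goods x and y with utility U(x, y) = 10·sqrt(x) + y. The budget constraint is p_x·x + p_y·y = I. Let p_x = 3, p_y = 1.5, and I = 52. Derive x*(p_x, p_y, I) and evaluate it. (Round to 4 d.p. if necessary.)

Set MRS = p_x/p_y: 5·x^(−1/2) = p_x/p_y.
Thus x* = (5·p_y/p_x)² — independent of I — with the rest of income spent on y.
Plugging in: x* = (5·1.5/3)² = 6.25.

x* = 6.25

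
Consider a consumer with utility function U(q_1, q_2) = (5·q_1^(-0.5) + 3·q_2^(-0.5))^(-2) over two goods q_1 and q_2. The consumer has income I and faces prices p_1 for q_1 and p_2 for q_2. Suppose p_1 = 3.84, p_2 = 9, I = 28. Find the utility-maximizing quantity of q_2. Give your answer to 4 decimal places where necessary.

q_2* = 1.5115

MU_q_1 ∝ 5·q_1^(-1.5), MU_q_2 ∝ 3·q_2^(-1.5), so MRS = (5/3)·(q_2/q_1)^(1.5) = p_1/p_2.
Solve for the ratio: q_2/q_1 = [(3/5)·p_1/p_2]^(2/3).
With the ratio pinned down, the budget gives q_1* = I/(p_1 + p_2·(q_2/q_1)) and q_2* = (q_2/q_1)·q_1*.
Numerically q_2/q_1 = 0.403175, so q_1* = 28/(3.84 + 9·0.403175) = 3.749 and q_2* = 0.403175·3.749 = 1.5115.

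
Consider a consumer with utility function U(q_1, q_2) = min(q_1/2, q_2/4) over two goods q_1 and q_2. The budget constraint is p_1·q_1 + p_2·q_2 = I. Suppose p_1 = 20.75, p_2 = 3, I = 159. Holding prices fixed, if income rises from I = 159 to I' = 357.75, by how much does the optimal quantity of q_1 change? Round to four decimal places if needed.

With perfect complements, no substitution: consume in ratio q_1:q_2 = 2:4.
Budget: p_1·q_1 + p_2·2·q_1 = I, so (2·p_1 + 4·p_2)·q_1 = 2·I.
Demand: q_1*(p_1,p_2,I) = 2·I/(2·p_1 + 4·p_2), q_2* = 4·I/(2·p_1 + 4·p_2).
Here 2·20.75 + 4·3 = 53.5, giving q_1* = 5.9439.
At I' = 357.75: q_1* = 13.3738. Change: 13.3738 − 5.9439 = 7.4299.

Δq_1* = 7.4299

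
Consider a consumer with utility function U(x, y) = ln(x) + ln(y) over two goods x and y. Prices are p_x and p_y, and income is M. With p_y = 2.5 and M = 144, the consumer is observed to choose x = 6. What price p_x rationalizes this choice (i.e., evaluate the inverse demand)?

p_x = 12

Tangency: MRS = y/x = p_x/p_y.
So p_y·y = p_x·x; combined with the budget, a share 0.5 of income goes to x.
Demand: x*(p_x,p_y,M) = 0.5·M/p_x and y* = 0.5·M/p_y.
Set x* = 6 in the demand function and solve for p_x: p_x = 12.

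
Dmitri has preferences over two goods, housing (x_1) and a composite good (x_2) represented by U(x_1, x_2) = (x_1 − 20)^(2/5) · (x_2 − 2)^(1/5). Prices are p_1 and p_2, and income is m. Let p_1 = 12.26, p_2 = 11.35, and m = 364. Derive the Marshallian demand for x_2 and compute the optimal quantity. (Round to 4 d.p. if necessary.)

This is Cobb-Douglas in (x_1−20, x_2−2): tangency gives 0.4·p_2·(x_2−2) = 0.2·p_1·(x_1−20).
Substituting into the budget: x_1* = 20 + 2/3·(m − 20·p_1 − 2·p_2)/p_1, and x_2* = 2 + 1/3·(…)/p_2.
Discretionary income = 364 − 20·12.26 − 2·11.35 = 96.1; x_2* = 2 + 1/3·96.1/11.35 = 4.8223.

x_2* = 4.8223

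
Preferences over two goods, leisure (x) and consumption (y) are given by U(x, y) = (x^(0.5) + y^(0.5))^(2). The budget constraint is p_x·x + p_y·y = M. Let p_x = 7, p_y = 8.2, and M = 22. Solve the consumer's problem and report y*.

MRS = MU_x/MU_y = (y/x)^(0.5). Set equal to p_x/p_y.
Hence y/x = (p_x/p_y)^(1/(0.5)), i.e. raised to the 2 power.
Substitute y = (y/x)·x into the budget: x* = M/(p_x + p_y·(y/x)).
Numerically y/x = 0.728733, so x* = 22/(7 + 8.2·0.728733) = 1.6955 and y* = 0.728733·1.6955 = 1.2356.

y* = 1.2356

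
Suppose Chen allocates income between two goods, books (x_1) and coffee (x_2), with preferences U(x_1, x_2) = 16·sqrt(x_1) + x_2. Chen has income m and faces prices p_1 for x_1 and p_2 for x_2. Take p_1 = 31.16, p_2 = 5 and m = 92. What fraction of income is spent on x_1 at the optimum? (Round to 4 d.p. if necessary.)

share on x_1 = 0.5581

Solve: √x_1 = 8·p_2/p_1, so x_1*(p_1,p_2) = (8·p_2/p_1)², and x_2* = (m − p_1·x_1*)/p_2.
Plugging in: x_1* = (8·5/31.16)² = 1.6479, x_2* = 8.1304.
Expenditure on x_1: 31.16·1.6479 = 51.3479; share = 0.5581.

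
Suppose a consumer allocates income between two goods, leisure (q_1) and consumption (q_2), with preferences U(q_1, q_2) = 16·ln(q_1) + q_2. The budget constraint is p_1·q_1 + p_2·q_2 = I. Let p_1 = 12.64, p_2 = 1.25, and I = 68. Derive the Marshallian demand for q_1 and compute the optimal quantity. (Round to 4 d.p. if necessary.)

So q_1*(p_1,p_2) = 16·p_2/p_1, independent of income; and q_2* = (I − 16·p_2)/p_2.
At the given prices: q_1* = 16·1.25/12.64 = 1.5823.

q_1* = 1.5823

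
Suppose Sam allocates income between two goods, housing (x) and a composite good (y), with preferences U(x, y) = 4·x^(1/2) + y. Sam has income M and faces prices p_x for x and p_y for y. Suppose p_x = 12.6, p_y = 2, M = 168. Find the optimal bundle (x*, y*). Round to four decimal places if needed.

Utility is quasi-linear in y; the FOC for x is 2/√x = p_x/p_y.
Solve: √x = 2·p_y/p_x, so x*(p_x,p_y) = (2·p_y/p_x)², and y* = (M − p_x·x*)/p_y.
Plugging in: x* = (2·2/12.6)² = 0.1008, y* = 83.3651.

x* = 0.1008, y* = 83.3651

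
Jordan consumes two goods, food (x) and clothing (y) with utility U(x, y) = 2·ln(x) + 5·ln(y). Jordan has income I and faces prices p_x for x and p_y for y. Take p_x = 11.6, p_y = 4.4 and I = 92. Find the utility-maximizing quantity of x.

The MRS is (2/5)·y/x. Set MRS = p_x/p_y.
So 2·p_y·y = 5·p_x·x; combined with the budget, a share 2/7 of income goes to x.
Demand: x*(p_x,p_y,I) = 2/7·I/p_x and y* = 5/7·I/p_y.
At p_x=11.6, p_y=4.4, I=92: x* = 2/7·92/11.6 = 2.266.

x* = 2.266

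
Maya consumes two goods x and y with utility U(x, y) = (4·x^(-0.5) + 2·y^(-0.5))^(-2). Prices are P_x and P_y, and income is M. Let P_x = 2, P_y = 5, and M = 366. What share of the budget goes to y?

share on y = 0.4609

From the CES first-order condition, 2·(y/x)^(1.5) = P_x/P_y.
Hence y/x = ((1/2)·P_x/P_y)^(1/(1.5)), i.e. raised to the 2/3 power.
With the ratio pinned down, the budget gives x* = M/(P_x + P_y·(y/x)) and y* = (y/x)·x*.
Numerically y/x = 0.341995, so x* = 366/(2 + 5·0.341995) = 98.6529 and y* = 0.341995·98.6529 = 33.7388.
Expenditure on y: 5·33.7388 = 168.6941; share = 0.4609.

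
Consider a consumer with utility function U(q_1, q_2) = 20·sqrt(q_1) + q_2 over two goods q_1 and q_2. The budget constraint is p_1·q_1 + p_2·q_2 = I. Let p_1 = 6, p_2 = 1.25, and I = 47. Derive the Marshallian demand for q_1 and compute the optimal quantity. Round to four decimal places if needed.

q_1* = 4.3403

Set MRS = p_1/p_2: 10·q_1^(−1/2) = p_1/p_2.
Solve: √q_1 = 10·p_2/p_1, so q_1*(p_1,p_2) = (10·p_2/p_1)², and q_2* = (I − p_1·q_1*)/p_2.
Plugging in: q_1* = (10·1.25/6)² = 4.3403.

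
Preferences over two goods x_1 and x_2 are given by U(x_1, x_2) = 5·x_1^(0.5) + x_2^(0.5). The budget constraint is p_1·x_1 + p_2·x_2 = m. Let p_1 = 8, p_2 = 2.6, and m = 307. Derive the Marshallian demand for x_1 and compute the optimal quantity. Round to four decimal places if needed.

MRS = MU_x_1/MU_x_2 = 5·(x_2/x_1)^(0.5). Set equal to p_1/p_2.
Hence x_2/x_1 = ((1/5)·p_1/p_2)^(1/(0.5)), i.e. raised to the 2 power.
Substitute x_2 = (x_2/x_1)·x_1 into the budget: x_1* = m/(p_1 + p_2·(x_2/x_1)).
Numerically x_2/x_1 = 0.378698, so x_1* = 307/(8 + 2.6·0.378698) = 34.1695.

x_1* = 34.1695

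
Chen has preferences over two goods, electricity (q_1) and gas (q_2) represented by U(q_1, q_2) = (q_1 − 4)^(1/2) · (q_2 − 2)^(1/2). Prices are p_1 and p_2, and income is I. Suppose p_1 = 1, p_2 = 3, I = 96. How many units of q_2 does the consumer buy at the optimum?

q_2* = 16.3333

Let q_1' = q_1−4, q_2' = q_2−2. MRS = q_2'/q_1' = p_1/p_2.
Substituting into the budget: q_1* = 4 + 0.5·(I − 4·p_1 − 2·p_2)/p_1, and q_2* = 2 + 0.5·(…)/p_2.
Discretionary income = 96 − 4·1 − 2·3 = 86; q_2* = 2 + 0.5·86/3 = 16.3333.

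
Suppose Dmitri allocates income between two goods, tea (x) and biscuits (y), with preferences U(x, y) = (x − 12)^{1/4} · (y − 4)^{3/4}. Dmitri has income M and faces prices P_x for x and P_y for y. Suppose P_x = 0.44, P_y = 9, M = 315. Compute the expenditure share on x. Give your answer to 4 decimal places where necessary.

share on x = 0.234

MRS = (1/3)·(y−4)/(x−12). Tangency with P_x/P_y gives y−4 = 3·(P_x/P_y)·(x−12).
After buying the subsistence bundle (12, 4), a share 0.25 of the remaining income goes to x: x* = 12 + 0.25·(M − 12P_x − 4P_y)/P_x.
Discretionary income = 315 − 12·0.44 − 4·9 = 273.72; x* = 12 + 0.25·273.72/0.44 = 167.5227; y* = 4 + 0.75·273.72/9 = 26.81.
Expenditure on x: 0.44·167.5227 = 73.71; share = 0.234.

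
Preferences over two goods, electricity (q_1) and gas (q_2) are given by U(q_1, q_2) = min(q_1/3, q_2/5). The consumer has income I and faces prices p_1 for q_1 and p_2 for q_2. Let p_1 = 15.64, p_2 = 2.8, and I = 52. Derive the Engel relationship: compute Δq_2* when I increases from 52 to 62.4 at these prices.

Δq_2* = 0.8536

Leontief preferences: the optimum is at the kink where q_1/3 = q_2/5, i.e. q_2 = (5/3)·q_1.
Budget: p_1·q_1 + p_2·(5/3)·q_1 = I, so (3·p_1 + 5·p_2)·q_1 = 3·I.
Demand: q_1*(p_1,p_2,I) = 3·I/(3·p_1 + 5·p_2), q_2* = 5·I/(3·p_1 + 5·p_2).
Here 3·15.64 + 5·2.8 = 60.92, giving q_2* = 4.2679.
At I' = 62.4: q_2* = 5.1215. Change: 5.1215 − 4.2679 = 0.8536.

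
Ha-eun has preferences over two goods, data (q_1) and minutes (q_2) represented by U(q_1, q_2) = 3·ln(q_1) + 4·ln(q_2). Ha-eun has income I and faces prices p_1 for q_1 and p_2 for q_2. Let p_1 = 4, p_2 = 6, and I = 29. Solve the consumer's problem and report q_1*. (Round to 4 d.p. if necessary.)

q_1* = 3.1071

Demand: q_1*(p_1,p_2,I) = 3/7·I/p_1 and q_2* = 4/7·I/p_2.
At p_1=4, p_2=6, I=29: q_1* = 3/7·29/4 = 3.1071.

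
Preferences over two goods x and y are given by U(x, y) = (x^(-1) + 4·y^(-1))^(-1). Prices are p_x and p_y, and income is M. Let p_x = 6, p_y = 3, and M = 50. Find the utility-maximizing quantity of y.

Numerically y/x = 2.828427, so x* = 50/(6 + 3·2.828427) = 3.4518 and y* = 2.828427·3.4518 = 9.7631.

y* = 9.7631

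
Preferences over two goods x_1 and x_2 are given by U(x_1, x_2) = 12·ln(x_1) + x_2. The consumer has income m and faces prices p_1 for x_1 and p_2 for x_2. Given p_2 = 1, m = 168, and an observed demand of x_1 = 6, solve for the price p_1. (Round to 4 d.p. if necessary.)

p_1 = 2

MU_x_1 = 12/x_1, MU_x_2 = 1. Tangency: 12/x_1 = p_1/p_2.
So x_1*(p_1,p_2) = 12·p_2/p_1, independent of income; and x_2* = (m − 12·p_2)/p_2.
Set x_1* = 6 in the demand function and solve for p_1: p_1 = 2.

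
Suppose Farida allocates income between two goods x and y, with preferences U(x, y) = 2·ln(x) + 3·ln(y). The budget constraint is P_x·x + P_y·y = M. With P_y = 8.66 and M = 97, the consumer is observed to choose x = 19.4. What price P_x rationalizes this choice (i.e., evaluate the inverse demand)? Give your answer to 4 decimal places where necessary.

P_x = 2

Tangency: MRS = (2/3)·y/x = P_x/P_y.
So 2·P_y·y = 3·P_x·x; combined with the budget, a share 0.4 of income goes to x.
Demand: x*(P_x,P_y,M) = 0.4·M/P_x and y* = 0.6·M/P_y.
Set x* = 19.4 in the demand function and solve for P_x: P_x = 2.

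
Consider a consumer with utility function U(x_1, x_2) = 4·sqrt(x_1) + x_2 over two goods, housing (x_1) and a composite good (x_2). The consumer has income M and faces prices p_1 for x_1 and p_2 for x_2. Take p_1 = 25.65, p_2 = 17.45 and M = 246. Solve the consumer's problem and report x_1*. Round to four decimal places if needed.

x_1* = 1.8513

Solve: √x_1 = 2·p_2/p_1, so x_1*(p_1,p_2) = (2·p_2/p_1)², and x_2* = (M − p_1·x_1*)/p_2.
Plugging in: x_1* = (2·17.45/25.65)² = 1.8513.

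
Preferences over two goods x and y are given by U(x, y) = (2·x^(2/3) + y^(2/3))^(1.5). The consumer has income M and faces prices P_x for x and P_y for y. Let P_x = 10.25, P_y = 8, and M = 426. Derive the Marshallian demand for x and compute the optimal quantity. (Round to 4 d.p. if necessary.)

From the CES first-order condition, 2·(y/x)^(1/3) = P_x/P_y.
Hence y/x = ((1/2)·P_x/P_y)^(1/(1/3)), i.e. raised to the 3 power.
Substitute y = (y/x)·x into the budget: x* = M/(P_x + P_y·(y/x)).
Numerically y/x = 0.262913, so x* = 426/(10.25 + 8·0.262913) = 34.4847.

x* = 34.4847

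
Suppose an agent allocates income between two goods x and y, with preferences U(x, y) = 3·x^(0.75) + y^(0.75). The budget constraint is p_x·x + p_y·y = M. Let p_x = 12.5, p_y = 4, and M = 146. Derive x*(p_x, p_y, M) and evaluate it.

From the CES first-order condition, 3·(y/x)^(0.25) = p_x/p_y.
Solve for the ratio: y/x = [(1/3)·p_x/p_y]^(4).
Substitute y = (y/x)·x into the budget: x* = M/(p_x + p_y·(y/x)).
Numerically y/x = 1.177376, so x* = 146/(12.5 + 4·1.177376) = 8.4837.

x* = 8.4837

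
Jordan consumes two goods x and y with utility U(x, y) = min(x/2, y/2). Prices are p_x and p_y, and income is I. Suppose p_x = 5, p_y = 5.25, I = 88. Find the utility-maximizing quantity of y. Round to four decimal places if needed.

y* = 8.5854

With perfect complements, no substitution: consume in ratio x:y = 2:2.
Budget: p_x·x + p_y·x = I, so (2·p_x + 2·p_y)·x = 2·I.
Demand: x*(p_x,p_y,I) = 2·I/(2·p_x + 2·p_y), y* = 2·I/(2·p_x + 2·p_y).
Here 2·5 + 2·5.25 = 20.5, giving y* = 8.5854.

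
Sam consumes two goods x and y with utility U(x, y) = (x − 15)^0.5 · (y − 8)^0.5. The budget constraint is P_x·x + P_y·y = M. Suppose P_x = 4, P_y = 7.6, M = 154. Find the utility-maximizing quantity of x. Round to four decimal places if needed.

x* = 19.15

Let x' = x−15, y' = y−8. MRS = y'/x' = P_x/P_y.
After buying the subsistence bundle (15, 8), a share 0.5 of the remaining income goes to x: x* = 15 + 0.5·(M − 15P_x − 8P_y)/P_x.
Discretionary income = 154 − 15·4 − 8·7.6 = 33.2; x* = 15 + 0.5·33.2/4 = 19.15.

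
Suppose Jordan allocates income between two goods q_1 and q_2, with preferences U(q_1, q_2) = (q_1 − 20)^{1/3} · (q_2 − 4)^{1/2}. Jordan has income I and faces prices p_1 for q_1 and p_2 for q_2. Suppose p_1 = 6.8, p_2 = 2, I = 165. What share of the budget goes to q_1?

MRS = (2/3)·(q_2−4)/(q_1−20). Tangency with p_1/p_2 gives q_2−4 = (3/2)·(p_1/p_2)·(q_1−20).
After buying the subsistence bundle (20, 4), a share 0.4 of the remaining income goes to q_1: q_1* = 20 + 0.4·(I − 20p_1 − 4p_2)/p_1.
Discretionary income = 165 − 20·6.8 − 4·2 = 21; q_1* = 20 + 0.4·21/6.8 = 21.2353; q_2* = 4 + 0.6·21/2 = 10.3.
Expenditure on q_1: 6.8·21.2353 = 144.4; share = 0.8752.

share on q_1 = 0.8752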